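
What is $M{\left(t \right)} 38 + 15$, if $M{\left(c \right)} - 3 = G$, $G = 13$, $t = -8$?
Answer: $623$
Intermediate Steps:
$M{\left(c \right)} = 16$ ($M{\left(c \right)} = 3 + 13 = 16$)
$M{\left(t \right)} 38 + 15 = 16 \cdot 38 + 15 = 608 + 15 = 623$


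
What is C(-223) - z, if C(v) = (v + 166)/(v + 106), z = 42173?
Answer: -1644728/39 ≈ -42173.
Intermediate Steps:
C(v) = (166 + v)/(106 + v)
C(-223) - z = (166 - 223)/(106 - 223) - 1*42173 = -57/(-117) - 42173 = -1/117*(-57) - 42173 = 19/39 - 42173 = -1644728/39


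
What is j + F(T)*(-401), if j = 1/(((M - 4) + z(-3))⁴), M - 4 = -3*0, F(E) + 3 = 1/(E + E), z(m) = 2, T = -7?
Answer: 137951/112 ≈ 1231.7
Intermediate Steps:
F(E) = -3 + 1/(2*E) (F(E) = -3 + 1/(E + E) = -3 + 1/(2*E))
M = 4 (M = 4 - 3*0 = 4 + 0 = 4)
j = 1/16 (j = 1/(((4 - 4) + 2)⁴) = 1/((0 + 2)⁴) = 1/(2⁴) = 1/16 ≈ 0.062500)
j + F(T)*(-401) = 1/16 + (-3 + (½)/(-7))*(-401) = 1/16 + (-3 + (½)*(-⅐))*(-401) = 1/16 + (-3 - 1/14)*(-401) = 1/16 - 43/14*(-401) = 1/16 + 17243/14 = 137951/112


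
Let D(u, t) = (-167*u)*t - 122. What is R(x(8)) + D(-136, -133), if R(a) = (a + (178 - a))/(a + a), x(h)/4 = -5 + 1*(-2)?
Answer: -84582993/28 ≈ -3.0208e+6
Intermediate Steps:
D(u, t) = -122 - 167*t*u (D(u, t) = -167*t*u - 122 = -122 - 167*t*u)
x(h) = -28 (x(h) = 4*(-5 + 1*(-2)) = 4*(-5 - 2) = 4*(-7) = -28)
R(a) = 89/a (R(a) = 178/((2*a)) = 178*(1/(2*a)) = 89/a)
R(x(8)) + D(-136, -133) = 89/(-28) + (-122 - 167*(-133)*(-136)) = 89*(-1/28) + (-122 - 3020696) = -89/28 - 3020818 = -84582993/28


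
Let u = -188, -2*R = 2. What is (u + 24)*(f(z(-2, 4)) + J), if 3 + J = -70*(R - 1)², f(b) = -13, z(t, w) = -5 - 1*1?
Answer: 48544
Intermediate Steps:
R = -1 (R = -½*2 = -1)
z(t, w) = -6 (z(t, w) = -5 - 1 = -6)
J = -283 (J = -3 - 70*(-1 - 1)² = -3 - 70*(-2)² = -3 - 70*4 = -3 - 280 = -283)
(u + 24)*(f(z(-2, 4)) + J) = (-188 + 24)*(-13 - 283) = -164*(-296) = 48544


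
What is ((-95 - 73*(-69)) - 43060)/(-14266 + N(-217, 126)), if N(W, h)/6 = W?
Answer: 19059/7784 ≈ 2.4485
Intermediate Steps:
N(W, h) = 6*W
((-95 - 73*(-69)) - 43060)/(-14266 + N(-217, 126)) = ((-95 - 73*(-69)) - 43060)/(-14266 + 6*(-217)) = ((-95 + 5037) - 43060)/(-14266 - 1302) = (4942 - 43060)/(-15568) = -38118*(-1/15568) = 19059/7784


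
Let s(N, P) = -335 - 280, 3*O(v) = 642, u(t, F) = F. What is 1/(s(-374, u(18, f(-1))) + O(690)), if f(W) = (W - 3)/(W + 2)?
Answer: -1/401 ≈ -0.0024938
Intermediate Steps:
f(W) = (-3 + W)/(2 + W)
O(v) = 214 (O(v) = (⅓)*642 = 214)
s(N, P) = -615
1/(s(-374, u(18, f(-1))) + O(690)) = 1/(-615 + 214) = 1/(-401) = -1/401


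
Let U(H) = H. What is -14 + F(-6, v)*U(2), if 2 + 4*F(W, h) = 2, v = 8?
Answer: -14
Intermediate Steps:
F(W, h) = 0 (F(W, h) = -½ + (¼)*2 = -½ + ½ = 0)
-14 + F(-6, v)*U(2) = -14 + 0*2 = -14 + 0 = -14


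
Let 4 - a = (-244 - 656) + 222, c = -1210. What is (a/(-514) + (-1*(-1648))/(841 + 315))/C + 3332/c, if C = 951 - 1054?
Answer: -12749535929/4628321995 ≈ -2.7547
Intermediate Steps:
C = -103
a = 682 (a = 4 - ((-244 - 656) + 222) = 4 - (-900 + 222) = 4 - 1*(-678) = 4 + 678 = 682)
(a/(-514) + (-1*(-1648))/(841 + 315))/C + 3332/c = (682/(-514) + (-1*(-1648))/(841 + 315))/(-103) + 3332/(-1210) = (682*(-1/514) + 1648/1156)*(-1/103) + 3332*(-1/1210) = (-341/257 + 1648*(1/1156))*(-1/103) - 1666/605 = (-341/257 + 412/289)*(-1/103) - 1666/605 = (7335/74273)*(-1/103) - 1666/605 = -7335/7650119 - 1666/605 = -12749535929/4628321995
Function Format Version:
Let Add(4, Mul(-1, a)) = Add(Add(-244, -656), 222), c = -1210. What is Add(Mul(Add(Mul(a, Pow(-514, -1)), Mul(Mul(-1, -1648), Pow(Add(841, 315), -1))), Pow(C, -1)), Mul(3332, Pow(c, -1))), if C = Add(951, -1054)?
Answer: Rational(-12749535929, 4628321995) ≈ -2.7547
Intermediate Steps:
C = -103
a = 682 (a = Add(4, Mul(-1, Add(Add(-244, -656), 222))) = Add(4, Mul(-1, Add(-900, 222))) = Add(4, Mul(-1, -678)) = Add(4, 678) = 682)
Add(Mul(Add(Mul(a, Pow(-514, -1)), Mul(Mul(-1, -1648), Pow(Add(841, 315), -1))), Pow(C, -1)), Mul(3332, Pow(c, -1))) = Add(Mul(Add(Mul(682, Pow(-514, -1)), Mul(Mul(-1, -1648), Pow(Add(841, 315), -1))), Pow(-103, -1)), Mul(3332, Pow(-1210, -1))) = Add(Mul(Add(Mul(682, Rational(-1, 514)), Mul(1648, Pow(1156, -1))), Rational(-1, 103)), Mul(3332, Rational(-1, 1210))) = Add(Mul(Add(Rational(-341, 257), Mul(1648, Rational(1, 1156))), Rational(-1, 103)), Rational(-1666, 605)) = Add(Mul(Add(Rational(-341, 257), Rational(412, 289)), Rational(-1, 103)), Rational(-1666, 605)) = Add(Mul(Rational(7335, 74273), Rational(-1, 103)), Rational(-1666, 605)) = Add(Rational(-7335, 7650119), Rational(-1666, 605)) = Rational(-12749535929, 4628321995)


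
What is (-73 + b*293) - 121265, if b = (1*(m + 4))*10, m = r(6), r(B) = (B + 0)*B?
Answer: -4138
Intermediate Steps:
r(B) = B² (r(B) = B*B = B²)
m = 36 (m = 6² = 36)
b = 400 (b = (1*(36 + 4))*10 = (1*40)*10 = 40*10 = 400)
(-73 + b*293) - 121265 = (-73 + 400*293) - 121265 = (-73 + 117200) - 121265 = 117127 - 121265 = -4138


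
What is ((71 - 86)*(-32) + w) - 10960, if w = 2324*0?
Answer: -10480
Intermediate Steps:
w = 0
((71 - 86)*(-32) + w) - 10960 = ((71 - 86)*(-32) + 0) - 10960 = (-15*(-32) + 0) - 10960 = (480 + 0) - 10960 = 480 - 10960 = -10480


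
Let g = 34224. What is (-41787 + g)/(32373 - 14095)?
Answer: -7563/18278 ≈ -0.41378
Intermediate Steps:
(-41787 + g)/(32373 - 14095) = (-41787 + 34224)/(32373 - 14095) = -7563/18278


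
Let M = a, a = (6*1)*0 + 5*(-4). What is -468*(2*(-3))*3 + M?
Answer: 8404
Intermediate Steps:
a = -20 (a = 6*0 - 20 = 0 - 20 = -20)
M = -20
-468*(2*(-3))*3 + M = -468*(2*(-3))*3 - 20 = -468*(-6*3) - 20 = -468*(-18) - 20 = -52*(-162) - 20 = 8424 - 20 = 8404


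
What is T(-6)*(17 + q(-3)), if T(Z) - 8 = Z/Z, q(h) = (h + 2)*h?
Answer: 180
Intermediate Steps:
q(h) = h*(2 + h) (q(h) = (2 + h)*h = h*(2 + h))
T(Z) = 9 (T(Z) = 8 + Z/Z = 8 + 1 = 9)
T(-6)*(17 + q(-3)) = 9*(17 - 3*(2 - 3)) = 9*(17 - 3*(-1)) = 9*(17 + 3) = 9*20 = 180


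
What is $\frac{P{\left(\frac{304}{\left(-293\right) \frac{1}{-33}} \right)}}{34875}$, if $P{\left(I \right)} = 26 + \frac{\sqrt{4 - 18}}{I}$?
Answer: $\frac{26}{34875} + \frac{293 i \sqrt{14}}{349866000} \approx 0.00074552 + 3.1335 \cdot 10^{-6} i$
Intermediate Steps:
$P{\left(I \right)} = 26 + \frac{i \sqrt{14}}{I}$ ($P{\left(I \right)} = 26 + \frac{\sqrt{-14}}{I} = 26 + \frac{i \sqrt{14}}{I}$)
$\frac{P{\left(\frac{304}{\left(-293\right) \frac{1}{-33}} \right)}}{34875} = \frac{26 + \frac{i \sqrt{14}}{304 \frac{1}{\left(-293\right) \frac{1}{-33}}}}{34875} = \left(26 + \frac{i \sqrt{14}}{304 \frac{1}{\left(-293\right) \left(- \frac{1}{33}\right)}}\right) \frac{1}{34875} = \left(26 + \frac{i \sqrt{14}}{304 \frac{1}{\frac{293}{33}}}\right) \frac{1}{34875} = \left(26 + \frac{i \sqrt{14}}{304 \cdot \frac{33}{293}}\right) \frac{1}{34875} = \left(26 + \frac{i \sqrt{14}}{\frac{10032}{293}}\right) \frac{1}{34875} = \left(26 + i \sqrt{14} \cdot \frac{293}{10032}\right) \frac{1}{34875} = \left(26 + \frac{293 i \sqrt{14}}{10032}\right) \frac{1}{34875} = \frac{26}{34875} + \frac{293 i \sqrt{14}}{349866000}$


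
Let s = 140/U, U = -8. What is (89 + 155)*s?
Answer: -4270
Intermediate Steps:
s = -35/2 (s = 140/(-8) = 140*(-⅛) = -35/2 ≈ -17.500)
(89 + 155)*s = (89 + 155)*(-35/2) = 244*(-35/2) = -4270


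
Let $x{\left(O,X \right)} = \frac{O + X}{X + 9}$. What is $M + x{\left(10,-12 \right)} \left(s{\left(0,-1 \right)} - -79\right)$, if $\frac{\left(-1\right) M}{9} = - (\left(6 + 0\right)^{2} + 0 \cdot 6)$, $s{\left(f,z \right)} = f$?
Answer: $\frac{1130}{3} \approx 376.67$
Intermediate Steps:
$x{\left(O,X \right)} = \frac{O + X}{9 + X}$
$M = 324$ ($M = - 9 \left(- (\left(6 + 0\right)^{2} + 0 \cdot 6)\right) = - 9 \left(- (6^{2} + 0)\right) = - 9 \left(- (36 + 0)\right) = - 9 \left(\left(-1\right) 36\right) = \left(-9\right) \left(-36\right) = 324$)
$M + x{\left(10,-12 \right)} \left(s{\left(0,-1 \right)} - -79\right) = 324 + \frac{10 - 12}{9 - 12} \left(0 - -79\right) = 324 + \frac{1}{-3} \left(-2\right) \left(0 + 79\right) = 324 + \left(- \frac{1}{3}\right) \left(-2\right) 79 = 324 + \frac{2}{3} \cdot 79 = 324 + \frac{158}{3} = \frac{1130}{3}$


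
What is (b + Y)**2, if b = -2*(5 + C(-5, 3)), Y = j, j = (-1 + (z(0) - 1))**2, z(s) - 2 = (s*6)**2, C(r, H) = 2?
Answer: 196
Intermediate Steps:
z(s) = 2 + 36*s**2 (z(s) = 2 + (s*6)**2 = 2 + (6*s)**2 = 2 + 36*s**2)
j = 0 (j = (-1 + ((2 + 36*0**2) - 1))**2 = (-1 + ((2 + 36*0) - 1))**2 = (-1 + ((2 + 0) - 1))**2 = (-1 + (2 - 1))**2 = (-1 + 1)**2 = 0**2 = 0)
Y = 0
b = -14 (b = -2*(5 + 2) = -2*7 = -14)
(b + Y)**2 = (-14 + 0)**2 = (-14)**2 = 196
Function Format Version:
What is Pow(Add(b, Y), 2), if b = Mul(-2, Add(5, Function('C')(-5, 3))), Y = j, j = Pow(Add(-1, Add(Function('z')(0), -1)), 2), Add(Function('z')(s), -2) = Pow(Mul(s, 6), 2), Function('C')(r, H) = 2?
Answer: 196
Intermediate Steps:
Function('z')(s) = Add(2, Mul(36, Pow(s, 2))) (Function('z')(s) = Add(2, Pow(Mul(s, 6), 2)) = Add(2, Pow(Mul(6, s), 2)) = Add(2, Mul(36, Pow(s, 2))))
j = 0 (j = Pow(Add(-1, Add(Add(2, Mul(36, Pow(0, 2))), -1)), 2) = Pow(Add(-1, Add(Add(2, Mul(36, 0)), -1)), 2) = Pow(Add(-1, Add(Add(2, 0), -1)), 2) = Pow(Add(-1, Add(2, -1)), 2) = Pow(Add(-1, 1), 2) = Pow(0, 2) = 0)
Y = 0
b = -14 (b = Mul(-2, Add(5, 2)) = Mul(-2, 7) = -14)
Pow(Add(b, Y), 2) = Pow(Add(-14, 0), 2) = Pow(-14, 2) = 196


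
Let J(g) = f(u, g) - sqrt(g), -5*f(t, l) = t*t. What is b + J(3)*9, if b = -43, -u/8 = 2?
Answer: -2519/5 - 9*sqrt(3) ≈ -519.39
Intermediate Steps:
u = -16 (u = -8*2 = -16)
f(t, l) = -t**2/5 (f(t, l) = -t*t/5 = -t**2/5)
J(g) = -256/5 - sqrt(g) (J(g) = -1/5*(-16)**2 - sqrt(g) = -1/5*256 - sqrt(g) = -256/5 - sqrt(g))
b + J(3)*9 = -43 + (-256/5 - sqrt(3))*9 = -43 + (-2304/5 - 9*sqrt(3)) = -2519/5 - 9*sqrt(3)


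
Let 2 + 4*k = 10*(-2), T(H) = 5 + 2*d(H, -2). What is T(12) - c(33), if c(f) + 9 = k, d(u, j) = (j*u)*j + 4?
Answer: 247/2 ≈ 123.50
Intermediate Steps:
d(u, j) = 4 + u*j² (d(u, j) = u*j² + 4 = 4 + u*j²)
T(H) = 13 + 8*H (T(H) = 5 + 2*(4 + H*(-2)²) = 5 + 2*(4 + H*4) = 5 + 2*(4 + 4*H) = 5 + (8 + 8*H) = 13 + 8*H)
k = -11/2 (k = -½ + (10*(-2))/4 = -½ + (¼)*(-20) = -½ - 5 = -11/2 ≈ -5.5000)
c(f) = -29/2 (c(f) = -9 - 11/2 = -29/2)
T(12) - c(33) = (13 + 8*12) - 1*(-29/2) = (13 + 96) + 29/2 = 109 + 29/2 = 247/2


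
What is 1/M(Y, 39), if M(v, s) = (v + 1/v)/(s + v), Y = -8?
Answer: -248/65 ≈ -3.8154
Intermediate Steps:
M(v, s) = (v + 1/v)/(s + v)
1/M(Y, 39) = 1/((1 + (-8)²)/((-8)*(39 - 8))) = 1/(-⅛*(1 + 64)/31) = 1/(-⅛*1/31*65) = 1/(-65/248) = -248/65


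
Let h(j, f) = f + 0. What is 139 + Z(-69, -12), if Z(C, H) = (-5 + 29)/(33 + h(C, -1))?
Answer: 559/4 ≈ 139.75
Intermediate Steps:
h(j, f) = f
Z(C, H) = ¾ (Z(C, H) = (-5 + 29)/(33 - 1) = 24/32 = 24*(1/32) = ¾)
139 + Z(-69, -12) = 139 + ¾ = 559/4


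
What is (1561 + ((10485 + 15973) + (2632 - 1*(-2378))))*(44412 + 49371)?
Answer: 3097558707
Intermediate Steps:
(1561 + ((10485 + 15973) + (2632 - 1*(-2378))))*(44412 + 49371) = (1561 + (26458 + (2632 + 2378)))*93783 = (1561 + (26458 + 5010))*93783 = (1561 + 31468)*93783 = 33029*93783 = 3097558707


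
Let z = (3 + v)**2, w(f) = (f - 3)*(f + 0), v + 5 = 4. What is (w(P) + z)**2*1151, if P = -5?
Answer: 2228336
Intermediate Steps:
v = -1 (v = -5 + 4 = -1)
w(f) = f*(-3 + f) (w(f) = (-3 + f)*f = f*(-3 + f))
z = 4 (z = (3 - 1)**2 = 2**2 = 4)
(w(P) + z)**2*1151 = (-5*(-3 - 5) + 4)**2*1151 = (-5*(-8) + 4)**2*1151 = (40 + 4)**2*1151 = 44**2*1151 = 1936*1151 = 2228336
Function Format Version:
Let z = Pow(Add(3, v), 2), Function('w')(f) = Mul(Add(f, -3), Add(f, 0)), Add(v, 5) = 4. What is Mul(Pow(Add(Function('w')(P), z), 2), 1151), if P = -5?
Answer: 2228336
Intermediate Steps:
v = -1 (v = Add(-5, 4) = -1)
Function('w')(f) = Mul(f, Add(-3, f)) (Function('w')(f) = Mul(Add(-3, f), f) = Mul(f, Add(-3, f)))
z = 4 (z = Pow(Add(3, -1), 2) = Pow(2, 2) = 4)
Mul(Pow(Add(Function('w')(P), z), 2), 1151) = Mul(Pow(Add(Mul(-5, Add(-3, -5)), 4), 2), 1151) = Mul(Pow(Add(Mul(-5, -8), 4), 2), 1151) = Mul(Pow(Add(40, 4), 2), 1151) = Mul(Pow(44, 2), 1151) = Mul(1936, 1151) = 2228336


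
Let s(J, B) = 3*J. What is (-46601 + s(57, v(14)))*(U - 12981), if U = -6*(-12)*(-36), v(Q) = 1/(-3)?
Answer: 723054390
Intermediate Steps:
v(Q) = -⅓
U = -2592 (U = 72*(-36) = -2592)
(-46601 + s(57, v(14)))*(U - 12981) = (-46601 + 3*57)*(-2592 - 12981) = (-46601 + 171)*(-15573) = -46430*(-15573) = 723054390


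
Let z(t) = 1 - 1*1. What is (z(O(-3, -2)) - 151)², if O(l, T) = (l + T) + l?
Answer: 22801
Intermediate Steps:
O(l, T) = T + 2*l (O(l, T) = (T + l) + l = T + 2*l)
z(t) = 0 (z(t) = 1 - 1 = 0)
(z(O(-3, -2)) - 151)² = (0 - 151)² = (-151)² = 22801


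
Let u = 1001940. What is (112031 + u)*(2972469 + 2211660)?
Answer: 5774969366259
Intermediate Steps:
(112031 + u)*(2972469 + 2211660) = (112031 + 1001940)*(2972469 + 2211660) = 1113971*5184129 = 5774969366259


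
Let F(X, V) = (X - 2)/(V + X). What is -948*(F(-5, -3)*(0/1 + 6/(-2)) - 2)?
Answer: 8769/2 ≈ 4384.5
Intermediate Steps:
F(X, V) = (-2 + X)/(V + X)
-948*(F(-5, -3)*(0/1 + 6/(-2)) - 2) = -948*(((-2 - 5)/(-3 - 5))*(0/1 + 6/(-2)) - 2) = -948*((-7/(-8))*(0*1 + 6*(-½)) - 2) = -948*((-⅛*(-7))*(0 - 3) - 2) = -948*((7/8)*(-3) - 2) = -948*(-21/8 - 2) = -948*(-37/8) = 8769/2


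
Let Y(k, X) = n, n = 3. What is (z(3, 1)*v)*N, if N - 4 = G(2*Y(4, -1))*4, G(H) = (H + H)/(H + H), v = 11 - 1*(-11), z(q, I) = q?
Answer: 528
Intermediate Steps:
Y(k, X) = 3
v = 22 (v = 11 + 11 = 22)
G(H) = 1 (G(H) = (2*H)/((2*H)) = (2*H)*(1/(2*H)) = 1)
N = 8 (N = 4 + 1*4 = 4 + 4 = 8)
(z(3, 1)*v)*N = (3*22)*8 = 66*8 = 528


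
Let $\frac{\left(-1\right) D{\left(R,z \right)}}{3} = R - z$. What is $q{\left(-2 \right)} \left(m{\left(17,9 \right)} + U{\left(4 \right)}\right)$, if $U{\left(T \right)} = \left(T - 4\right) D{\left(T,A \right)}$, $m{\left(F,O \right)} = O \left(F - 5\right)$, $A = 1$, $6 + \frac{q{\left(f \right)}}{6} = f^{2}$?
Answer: $-1296$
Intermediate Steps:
$q{\left(f \right)} = -36 + 6 f^{2}$
$D{\left(R,z \right)} = - 3 R + 3 z$ ($D{\left(R,z \right)} = - 3 \left(R - z\right) = - 3 R + 3 z$)
$m{\left(F,O \right)} = O \left(-5 + F\right)$
$U{\left(T \right)} = \left(-4 + T\right) \left(3 - 3 T\right)$ ($U{\left(T \right)} = \left(T - 4\right) \left(- 3 T + 3 \cdot 1\right) = \left(-4 + T\right) \left(- 3 T + 3\right) = \left(-4 + T\right) \left(3 - 3 T\right)$)
$q{\left(-2 \right)} \left(m{\left(17,9 \right)} + U{\left(4 \right)}\right) = \left(-36 + 6 \left(-2\right)^{2}\right) \left(9 \left(-5 + 17\right) - 3 \left(-1 + 4\right) \left(-4 + 4\right)\right) = \left(-36 + 6 \cdot 4\right) \left(9 \cdot 12 - 9 \cdot 0\right) = \left(-36 + 24\right) \left(108 + 0\right) = \left(-12\right) 108 = -1296$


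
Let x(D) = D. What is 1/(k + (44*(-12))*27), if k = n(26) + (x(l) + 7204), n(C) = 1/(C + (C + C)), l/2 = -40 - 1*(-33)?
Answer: -78/551147 ≈ -0.00014152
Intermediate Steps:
l = -14 (l = 2*(-40 - 1*(-33)) = 2*(-40 + 33) = 2*(-7) = -14)
n(C) = 1/(3*C) (n(C) = 1/(C + 2*C) = 1/(3*C))
k = 560821/78 (k = (⅓)/26 + (-14 + 7204) = (⅓)*(1/26) + 7190 = 1/78 + 7190 = 560821/78 ≈ 7190.0)
1/(k + (44*(-12))*27) = 1/(560821/78 + (44*(-12))*27) = 1/(560821/78 - 528*27) = 1/(560821/78 - 14256) = 1/(-551147/78) = -78/551147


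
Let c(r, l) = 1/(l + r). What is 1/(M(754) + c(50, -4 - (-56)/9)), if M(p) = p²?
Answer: 470/267202529 ≈ 1.7590e-6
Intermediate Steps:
1/(M(754) + c(50, -4 - (-56)/9)) = 1/(754² + 1/((-4 - (-56)/9) + 50)) = 1/(568516 + 1/((-4 - (-56)/9) + 50)) = 1/(568516 + 1/((-4 - 14*(-4/9)) + 50)) = 1/(568516 + 1/((-4 + 56/9) + 50)) = 1/(568516 + 1/(20/9 + 50)) = 1/(568516 + 1/(470/9)) = 1/(568516 + 9/470) = 1/(267202529/470) = 470/267202529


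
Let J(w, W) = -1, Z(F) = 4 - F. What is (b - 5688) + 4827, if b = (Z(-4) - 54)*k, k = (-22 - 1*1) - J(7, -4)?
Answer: 151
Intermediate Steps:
k = -22 (k = (-22 - 1*1) - 1*(-1) = (-22 - 1) + 1 = -23 + 1 = -22)
b = 1012 (b = ((4 - 1*(-4)) - 54)*(-22) = ((4 + 4) - 54)*(-22) = (8 - 54)*(-22) = -46*(-22) = 1012)
(b - 5688) + 4827 = (1012 - 5688) + 4827 = -4676 + 4827 = 151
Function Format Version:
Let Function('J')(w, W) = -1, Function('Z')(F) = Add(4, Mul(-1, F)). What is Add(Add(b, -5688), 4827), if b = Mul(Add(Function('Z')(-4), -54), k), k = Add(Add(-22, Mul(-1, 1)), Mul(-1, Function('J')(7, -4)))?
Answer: 151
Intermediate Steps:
k = -22 (k = Add(Add(-22, Mul(-1, 1)), Mul(-1, -1)) = Add(Add(-22, -1), 1) = Add(-23, 1) = -22)
b = 1012 (b = Mul(Add(Add(4, Mul(-1, -4)), -54), -22) = Mul(Add(Add(4, 4), -54), -22) = Mul(Add(8, -54), -22) = Mul(-46, -22) = 1012)
Add(Add(b, -5688), 4827) = Add(Add(1012, -5688), 4827) = Add(-4676, 4827) = 151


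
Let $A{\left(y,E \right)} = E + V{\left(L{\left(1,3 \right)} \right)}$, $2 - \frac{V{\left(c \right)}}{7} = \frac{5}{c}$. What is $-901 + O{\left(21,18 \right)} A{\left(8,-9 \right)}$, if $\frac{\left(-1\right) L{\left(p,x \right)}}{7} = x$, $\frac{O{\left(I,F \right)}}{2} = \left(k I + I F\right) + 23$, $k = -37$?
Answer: $- \frac{17743}{3} \approx -5914.3$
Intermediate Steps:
$O{\left(I,F \right)} = 46 - 74 I + 2 F I$ ($O{\left(I,F \right)} = 2 \left(\left(- 37 I + I F\right) + 23\right) = 2 \left(\left(- 37 I + F I\right) + 23\right) = 2 \left(23 - 37 I + F I\right) = 46 - 74 I + 2 F I$)
$L{\left(p,x \right)} = - 7 x$
$V{\left(c \right)} = 14 - \frac{35}{c}$ ($V{\left(c \right)} = 14 - 7 \frac{5}{c} = 14 - \frac{35}{c}$)
$A{\left(y,E \right)} = \frac{47}{3} + E$ ($A{\left(y,E \right)} = E + \left(14 - \frac{35}{\left(-7\right) 3}\right) = E + \left(14 - \frac{35}{-21}\right) = E + \left(14 - - \frac{5}{3}\right) = E + \left(14 + \frac{5}{3}\right) = E + \frac{47}{3} = \frac{47}{3} + E$)
$-901 + O{\left(21,18 \right)} A{\left(8,-9 \right)} = -901 + \left(46 - 1554 + 2 \cdot 18 \cdot 21\right) \left(\frac{47}{3} - 9\right) = -901 + \left(46 - 1554 + 756\right) \frac{20}{3} = -901 - \frac{15040}{3} = - \frac{17743}{3}$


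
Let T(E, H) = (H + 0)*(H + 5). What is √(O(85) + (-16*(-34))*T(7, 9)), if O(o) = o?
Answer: √68629 ≈ 261.97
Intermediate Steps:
T(E, H) = H*(5 + H)
√(O(85) + (-16*(-34))*T(7, 9)) = √(85 + (-16*(-34))*(9*(5 + 9))) = √(85 + 544*(9*14)) = √(85 + 544*126) = √(85 + 68544) = √68629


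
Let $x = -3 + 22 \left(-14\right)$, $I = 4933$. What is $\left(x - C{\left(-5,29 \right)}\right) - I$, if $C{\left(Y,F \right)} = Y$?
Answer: $-5239$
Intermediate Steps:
$x = -311$ ($x = -3 - 308 = -311$)
$\left(x - C{\left(-5,29 \right)}\right) - I = \left(-311 - -5\right) - 4933 = \left(-311 + 5\right) - 4933 = -306 - 4933 = -5239$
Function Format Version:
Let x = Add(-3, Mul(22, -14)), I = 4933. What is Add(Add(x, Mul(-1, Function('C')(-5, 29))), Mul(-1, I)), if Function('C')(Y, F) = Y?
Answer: -5239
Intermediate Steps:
x = -311 (x = Add(-3, -308) = -311)
Add(Add(x, Mul(-1, Function('C')(-5, 29))), Mul(-1, I)) = Add(Add(-311, Mul(-1, -5)), Mul(-1, 4933)) = Add(Add(-311, 5), -4933) = Add(-306, -4933) = -5239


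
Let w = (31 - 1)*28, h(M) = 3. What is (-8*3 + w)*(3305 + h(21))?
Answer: 2699328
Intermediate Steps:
w = 840 (w = 30*28 = 840)
(-8*3 + w)*(3305 + h(21)) = (-8*3 + 840)*(3305 + 3) = (-24 + 840)*3308 = 816*3308 = 2699328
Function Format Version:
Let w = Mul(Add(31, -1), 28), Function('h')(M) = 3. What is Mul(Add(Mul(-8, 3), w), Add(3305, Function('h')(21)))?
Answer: 2699328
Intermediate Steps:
w = 840 (w = Mul(30, 28) = 840)
Mul(Add(Mul(-8, 3), w), Add(3305, Function('h')(21))) = Mul(Add(Mul(-8, 3), 840), Add(3305, 3)) = Mul(Add(-24, 840), 3308) = Mul(816, 3308) = 2699328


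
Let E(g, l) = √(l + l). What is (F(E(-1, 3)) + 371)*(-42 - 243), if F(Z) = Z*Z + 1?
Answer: -107730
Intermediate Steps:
E(g, l) = √2*√l (E(g, l) = √(2*l) = √2*√l)
F(Z) = 1 + Z² (F(Z) = Z² + 1 = 1 + Z²)
(F(E(-1, 3)) + 371)*(-42 - 243) = ((1 + (√2*√3)²) + 371)*(-42 - 243) = ((1 + (√6)²) + 371)*(-285) = ((1 + 6) + 371)*(-285) = (7 + 371)*(-285) = 378*(-285) = -107730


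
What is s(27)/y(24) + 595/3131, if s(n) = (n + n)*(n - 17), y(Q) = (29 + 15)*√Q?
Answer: 595/3131 + 45*√6/44 ≈ 2.6952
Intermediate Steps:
y(Q) = 44*√Q
s(n) = 2*n*(-17 + n) (s(n) = (2*n)*(-17 + n) = 2*n*(-17 + n))
s(27)/y(24) + 595/3131 = (2*27*(-17 + 27))/((44*√24)) + 595/3131 = (2*27*10)/((44*(2*√6))) + 595*(1/3131) = 540/((88*√6)) + 595/3131 = 540*(√6/528) + 595/3131 = 45*√6/44 + 595/3131 = 595/3131 + 45*√6/44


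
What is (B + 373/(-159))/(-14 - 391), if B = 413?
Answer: -65294/64395 ≈ -1.0140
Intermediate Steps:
(B + 373/(-159))/(-14 - 391) = (413 + 373/(-159))/(-14 - 391) = (413 + 373*(-1/159))/(-405) = (413 - 373/159)*(-1/405) = (65294/159)*(-1/405) = -65294/64395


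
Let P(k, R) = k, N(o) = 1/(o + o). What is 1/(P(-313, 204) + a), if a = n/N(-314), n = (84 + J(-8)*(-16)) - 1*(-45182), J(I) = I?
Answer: -1/28507745 ≈ -3.5078e-8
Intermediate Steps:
N(o) = 1/(2*o)
n = 45394 (n = (84 - 8*(-16)) - 1*(-45182) = (84 + 128) + 45182 = 212 + 45182 = 45394)
a = -28507432 (a = 45394/(((½)/(-314))) = 45394/(((½)*(-1/314))) = 45394/(-1/628) = 45394*(-628) = -28507432)
1/(P(-313, 204) + a) = 1/(-313 - 28507432) = 1/(-28507745) = -1/28507745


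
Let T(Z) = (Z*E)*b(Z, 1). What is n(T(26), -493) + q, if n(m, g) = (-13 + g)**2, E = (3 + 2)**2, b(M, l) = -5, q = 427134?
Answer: 683170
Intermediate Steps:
E = 25 (E = 5**2 = 25)
T(Z) = -125*Z (T(Z) = (Z*25)*(-5) = (25*Z)*(-5) = -125*Z)
n(T(26), -493) + q = (-13 - 493)**2 + 427134 = (-506)**2 + 427134 = 256036 + 427134 = 683170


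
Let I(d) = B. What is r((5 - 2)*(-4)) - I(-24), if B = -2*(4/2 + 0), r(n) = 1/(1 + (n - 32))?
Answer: 171/43 ≈ 3.9767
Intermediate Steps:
r(n) = 1/(-31 + n) (r(n) = 1/(1 + (-32 + n)) = 1/(-31 + n))
B = -4 (B = -2*(4*(1/2) + 0) = -2*(2 + 0) = -2*2 = -4)
I(d) = -4
r((5 - 2)*(-4)) - I(-24) = 1/(-31 + (5 - 2)*(-4)) - 1*(-4) = 1/(-31 + 3*(-4)) + 4 = 1/(-31 - 12) + 4 = 1/(-43) + 4 = -1/43 + 4 = 171/43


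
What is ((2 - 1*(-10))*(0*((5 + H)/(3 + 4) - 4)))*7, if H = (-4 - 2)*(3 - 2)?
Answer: 0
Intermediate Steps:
H = -6 (H = -6*1 = -6)
((2 - 1*(-10))*(0*((5 + H)/(3 + 4) - 4)))*7 = ((2 - 1*(-10))*(0*((5 - 6)/(3 + 4) - 4)))*7 = ((2 + 10)*(0*(-1/7 - 4)))*7 = (12*(0*(-1*1/7 - 4)))*7 = (12*(0*(-1/7 - 4)))*7 = (12*(0*(-29/7)))*7 = (12*0)*7 = 0*7 = 0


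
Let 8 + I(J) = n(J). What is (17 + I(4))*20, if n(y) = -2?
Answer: 140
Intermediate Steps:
I(J) = -10 (I(J) = -8 - 2 = -10)
(17 + I(4))*20 = (17 - 10)*20 = 7*20 = 140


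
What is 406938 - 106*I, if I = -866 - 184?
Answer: 518238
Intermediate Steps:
I = -1050
406938 - 106*I = 406938 - 106*(-1050) = 406938 + 111300 = 518238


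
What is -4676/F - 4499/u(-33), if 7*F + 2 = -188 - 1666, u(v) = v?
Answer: 214325/1392 ≈ 153.97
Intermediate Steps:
F = -1856/7 (F = -2/7 + (-188 - 1666)/7 = -2/7 + (⅐)*(-1854) = -2/7 - 1854/7 = -1856/7 ≈ -265.14)
-4676/F - 4499/u(-33) = -4676/(-1856/7) - 4499/(-33) = -4676*(-7/1856) - 4499*(-1/33) = 8183/464 + 409/3 = 214325/1392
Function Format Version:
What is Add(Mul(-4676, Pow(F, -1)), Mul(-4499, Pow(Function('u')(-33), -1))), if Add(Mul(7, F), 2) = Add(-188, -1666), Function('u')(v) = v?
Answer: Rational(214325, 1392) ≈ 153.97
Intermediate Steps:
F = Rational(-1856, 7) (F = Add(Rational(-2, 7), Mul(Rational(1, 7), Add(-188, -1666))) = Add(Rational(-2, 7), Mul(Rational(1, 7), -1854)) = Add(Rational(-2, 7), Rational(-1854, 7)) = Rational(-1856, 7) ≈ -265.14)
Add(Mul(-4676, Pow(F, -1)), Mul(-4499, Pow(Function('u')(-33), -1))) = Add(Mul(-4676, Pow(Rational(-1856, 7), -1)), Mul(-4499, Pow(-33, -1))) = Add(Mul(-4676, Rational(-7, 1856)), Mul(-4499, Rational(-1, 33))) = Add(Rational(8183, 464), Rational(409, 3)) = Rational(214325, 1392)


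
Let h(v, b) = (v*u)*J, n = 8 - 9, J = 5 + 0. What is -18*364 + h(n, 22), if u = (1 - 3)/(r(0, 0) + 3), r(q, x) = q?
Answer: -19646/3 ≈ -6548.7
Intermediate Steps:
J = 5
n = -1
u = -2/3 (u = (1 - 3)/(0 + 3) = -2/3 ≈ -0.66667)
h(v, b) = -10*v/3 (h(v, b) = (v*(-2/3))*5 = -2*v/3*5 = -10*v/3)
-18*364 + h(n, 22) = -18*364 - 10/3*(-1) = -6552 + 10/3 = -19646/3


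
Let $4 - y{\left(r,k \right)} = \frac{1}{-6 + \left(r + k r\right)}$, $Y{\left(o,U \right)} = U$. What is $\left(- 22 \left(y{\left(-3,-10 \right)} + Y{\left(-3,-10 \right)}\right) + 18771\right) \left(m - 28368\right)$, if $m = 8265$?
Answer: $- \frac{2660196485}{7} \approx -3.8003 \cdot 10^{8}$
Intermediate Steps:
$y{\left(r,k \right)} = 4 - \frac{1}{-6 + r + k r}$ ($y{\left(r,k \right)} = 4 - \frac{1}{-6 + \left(r + k r\right)} = 4 - \frac{1}{-6 + r + k r}$)
$\left(- 22 \left(y{\left(-3,-10 \right)} + Y{\left(-3,-10 \right)}\right) + 18771\right) \left(m - 28368\right) = \left(- 22 \left(\frac{-25 + 4 \left(-3\right) + 4 \left(-10\right) \left(-3\right)}{-6 - 3 - -30} - 10\right) + 18771\right) \left(8265 - 28368\right) = \left(- 22 \left(\frac{-25 - 12 + 120}{-6 - 3 + 30} - 10\right) + 18771\right) \left(-20103\right) = \left(- 22 \left(\frac{1}{21} \cdot 83 - 10\right) + 18771\right) \left(-20103\right) = \left(- 22 \left(\frac{83}{21} - 10\right) + 18771\right) \left(-20103\right) = \left(\left(-22\right) \left(- \frac{127}{21}\right) + 18771\right) \left(-20103\right) = \left(\frac{2794}{21} + 18771\right) \left(-20103\right) = \frac{396985}{21} \left(-20103\right) = - \frac{2660196485}{7}$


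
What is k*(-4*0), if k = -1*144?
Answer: 0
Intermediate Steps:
k = -144
k*(-4*0) = -(-576)*0 = -144*0 = 0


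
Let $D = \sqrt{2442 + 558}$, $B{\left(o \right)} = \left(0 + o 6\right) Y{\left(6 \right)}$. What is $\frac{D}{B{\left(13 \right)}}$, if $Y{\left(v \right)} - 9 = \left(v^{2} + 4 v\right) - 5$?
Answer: $\frac{5 \sqrt{30}}{2496} \approx 0.010972$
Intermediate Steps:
$Y{\left(v \right)} = 4 + v^{2} + 4 v$ ($Y{\left(v \right)} = 9 - \left(5 - v^{2} - 4 v\right) = 9 + \left(-5 + v^{2} + 4 v\right) = 4 + v^{2} + 4 v$)
$B{\left(o \right)} = 384 o$ ($B{\left(o \right)} = \left(0 + o 6\right) \left(4 + 6^{2} + 4 \cdot 6\right) = \left(0 + 6 o\right) \left(4 + 36 + 24\right) = 6 o 64 = 384 o$)
$D = 10 \sqrt{30}$ ($D = \sqrt{3000} = 10 \sqrt{30} \approx 54.772$)
$\frac{D}{B{\left(13 \right)}} = \frac{10 \sqrt{30}}{384 \cdot 13} = \frac{10 \sqrt{30}}{4992} = 10 \sqrt{30} \cdot \frac{1}{4992} = \frac{5 \sqrt{30}}{2496}$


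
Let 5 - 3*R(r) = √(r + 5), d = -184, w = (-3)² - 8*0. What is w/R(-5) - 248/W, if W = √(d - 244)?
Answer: 27/5 + 124*I*√107/107 ≈ 5.4 + 11.988*I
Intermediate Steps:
w = 9 (w = 9 + 0 = 9)
R(r) = 5/3 - √(5 + r)/3 (R(r) = 5/3 - √(r + 5)/3 = 5/3 - √(5 + r)/3)
W = 2*I*√107 (W = √(-184 - 244) = √(-428) = 2*I*√107 ≈ 20.688*I)
w/R(-5) - 248/W = 9/(5/3 - √(5 - 5)/3) - 248*(-I*√107/214) = 9/(5/3 - √0/3) - (-124)*I*√107/107 = 9/(5/3 - ⅓*0) + 124*I*√107/107 = 9/(5/3 + 0) + 124*I*√107/107 = 9/(5/3) + 124*I*√107/107 = 9*(⅗) + 124*I*√107/107 = 27/5 + 124*I*√107/107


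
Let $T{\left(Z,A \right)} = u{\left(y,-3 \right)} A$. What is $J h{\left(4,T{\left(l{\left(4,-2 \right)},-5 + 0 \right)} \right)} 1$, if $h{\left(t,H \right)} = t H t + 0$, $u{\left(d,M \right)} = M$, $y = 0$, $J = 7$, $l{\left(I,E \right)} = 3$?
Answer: $1680$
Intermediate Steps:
$T{\left(Z,A \right)} = - 3 A$
$h{\left(t,H \right)} = H t^{2}$ ($h{\left(t,H \right)} = H t t + 0 = H t^{2} + 0 = H t^{2}$)
$J h{\left(4,T{\left(l{\left(4,-2 \right)},-5 + 0 \right)} \right)} 1 = 7 - 3 \left(-5 + 0\right) 4^{2} \cdot 1 = 7 \left(-3\right) \left(-5\right) 16 \cdot 1 = 7 \cdot 15 \cdot 16 \cdot 1 = 7 \cdot 240 \cdot 1 = 1680 \cdot 1 = 1680$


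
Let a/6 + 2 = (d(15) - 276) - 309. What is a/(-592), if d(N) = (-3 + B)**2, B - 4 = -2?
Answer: 879/148 ≈ 5.9392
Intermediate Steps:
B = 2 (B = 4 - 2 = 2)
d(N) = 1 (d(N) = (-3 + 2)**2 = (-1)**2 = 1)
a = -3516 (a = -12 + 6*((1 - 276) - 309) = -12 + 6*(-275 - 309) = -12 + 6*(-584) = -12 - 3504 = -3516)
a/(-592) = -3516/(-592) = -3516*(-1/592) = 879/148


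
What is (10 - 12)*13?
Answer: -26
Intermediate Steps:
(10 - 12)*13 = -2*13 = -26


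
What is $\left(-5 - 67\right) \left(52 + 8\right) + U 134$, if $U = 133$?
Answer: $13502$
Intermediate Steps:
$\left(-5 - 67\right) \left(52 + 8\right) + U 134 = \left(-5 - 67\right) \left(52 + 8\right) + 133 \cdot 134 = \left(-72\right) 60 + 17822 = -4320 + 17822 = 13502$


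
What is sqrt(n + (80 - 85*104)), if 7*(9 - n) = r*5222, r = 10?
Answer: I*sqrt(16211) ≈ 127.32*I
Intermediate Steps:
n = -7451 (n = 9 - 10*5222/7 = 9 - 1/7*52220 = 9 - 7460 = -7451)
sqrt(n + (80 - 85*104)) = sqrt(-7451 + (80 - 85*104)) = sqrt(-7451 + (80 - 8840)) = sqrt(-7451 - 8760) = sqrt(-16211) = I*sqrt(16211)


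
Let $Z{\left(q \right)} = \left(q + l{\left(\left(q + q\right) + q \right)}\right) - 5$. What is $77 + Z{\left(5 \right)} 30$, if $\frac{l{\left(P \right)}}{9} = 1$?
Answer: $347$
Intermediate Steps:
$l{\left(P \right)} = 9$ ($l{\left(P \right)} = 9 \cdot 1 = 9$)
$Z{\left(q \right)} = 4 + q$ ($Z{\left(q \right)} = \left(q + 9\right) - 5 = \left(9 + q\right) - 5 = 4 + q$)
$77 + Z{\left(5 \right)} 30 = 77 + \left(4 + 5\right) 30 = 77 + 9 \cdot 30 = 77 + 270 = 347$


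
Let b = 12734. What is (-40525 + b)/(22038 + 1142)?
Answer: -27791/23180 ≈ -1.1989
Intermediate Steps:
(-40525 + b)/(22038 + 1142) = (-40525 + 12734)/(22038 + 1142) = -27791/23180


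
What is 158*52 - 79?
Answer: 8137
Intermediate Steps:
158*52 - 79 = 8216 - 79 = 8137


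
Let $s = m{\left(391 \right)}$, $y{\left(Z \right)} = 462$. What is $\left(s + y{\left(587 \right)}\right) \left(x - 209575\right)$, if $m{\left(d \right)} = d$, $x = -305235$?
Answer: $-439132930$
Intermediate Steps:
$s = 391$
$\left(s + y{\left(587 \right)}\right) \left(x - 209575\right) = \left(391 + 462\right) \left(-305235 - 209575\right) = 853 \left(-514810\right) = -439132930$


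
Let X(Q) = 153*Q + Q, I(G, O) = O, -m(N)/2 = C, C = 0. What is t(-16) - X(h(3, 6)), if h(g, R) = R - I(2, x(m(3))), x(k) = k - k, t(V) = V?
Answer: -940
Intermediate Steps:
m(N) = 0 (m(N) = -2*0 = 0)
x(k) = 0
h(g, R) = R (h(g, R) = R - 1*0 = R + 0 = R)
X(Q) = 154*Q
t(-16) - X(h(3, 6)) = -16 - 154*6 = -16 - 1*924 = -16 - 924 = -940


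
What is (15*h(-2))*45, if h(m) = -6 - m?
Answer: -2700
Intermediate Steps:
(15*h(-2))*45 = (15*(-6 - 1*(-2)))*45 = (15*(-6 + 2))*45 = (15*(-4))*45 = -60*45 = -2700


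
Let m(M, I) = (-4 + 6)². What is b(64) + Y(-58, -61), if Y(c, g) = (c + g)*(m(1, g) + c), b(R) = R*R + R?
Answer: 10586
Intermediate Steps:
m(M, I) = 4 (m(M, I) = 2² = 4)
b(R) = R + R² (b(R) = R² + R = R + R²)
Y(c, g) = (4 + c)*(c + g) (Y(c, g) = (c + g)*(4 + c) = (4 + c)*(c + g))
b(64) + Y(-58, -61) = 64*(1 + 64) + ((-58)² + 4*(-58) + 4*(-61) - 58*(-61)) = 64*65 + (3364 - 232 - 244 + 3538) = 4160 + 6426 = 10586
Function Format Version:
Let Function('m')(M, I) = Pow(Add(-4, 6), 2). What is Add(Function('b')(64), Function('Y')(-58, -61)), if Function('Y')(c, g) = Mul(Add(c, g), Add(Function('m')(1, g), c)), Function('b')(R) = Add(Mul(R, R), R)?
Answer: 10586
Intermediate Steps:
Function('m')(M, I) = 4 (Function('m')(M, I) = Pow(2, 2) = 4)
Function('b')(R) = Add(R, Pow(R, 2)) (Function('b')(R) = Add(Pow(R, 2), R) = Add(R, Pow(R, 2)))
Function('Y')(c, g) = Mul(Add(4, c), Add(c, g)) (Function('Y')(c, g) = Mul(Add(c, g), Add(4, c)) = Mul(Add(4, c), Add(c, g)))
Add(Function('b')(64), Function('Y')(-58, -61)) = Add(Mul(64, Add(1, 64)), Add(Pow(-58, 2), Mul(4, -58), Mul(4, -61), Mul(-58, -61))) = Add(Mul(64, 65), Add(3364, -232, -244, 3538)) = Add(4160, 6426) = 10586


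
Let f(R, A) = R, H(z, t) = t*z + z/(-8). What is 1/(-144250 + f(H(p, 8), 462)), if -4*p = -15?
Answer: -32/4615055 ≈ -6.9338e-6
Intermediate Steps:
p = 15/4 (p = -¼*(-15) = 15/4 ≈ 3.7500)
H(z, t) = -z/8 + t*z (H(z, t) = t*z + z*(-⅛) = t*z - z/8 = -z/8 + t*z)
1/(-144250 + f(H(p, 8), 462)) = 1/(-144250 + 15*(-⅛ + 8)/4) = 1/(-144250 + (15/4)*(63/8)) = 1/(-144250 + 945/32) = 1/(-4615055/32) = -32/4615055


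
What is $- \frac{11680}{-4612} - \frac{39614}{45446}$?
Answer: $\frac{43513689}{26199619} \approx 1.6609$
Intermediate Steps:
$- \frac{11680}{-4612} - \frac{39614}{45446} = \left(-11680\right) \left(- \frac{1}{4612}\right) - \frac{19807}{22723} = \frac{2920}{1153} - \frac{19807}{22723} = \frac{43513689}{26199619}$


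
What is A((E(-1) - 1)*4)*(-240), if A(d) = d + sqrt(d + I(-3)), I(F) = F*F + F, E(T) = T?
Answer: 1920 - 240*I*sqrt(2) ≈ 1920.0 - 339.41*I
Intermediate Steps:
I(F) = F + F**2 (I(F) = F**2 + F = F + F**2)
A(d) = d + sqrt(6 + d) (A(d) = d + sqrt(d - 3*(1 - 3)) = d + sqrt(d - 3*(-2)) = d + sqrt(d + 6) = d + sqrt(6 + d))
A((E(-1) - 1)*4)*(-240) = ((-1 - 1)*4 + sqrt(6 + (-1 - 1)*4))*(-240) = (-2*4 + sqrt(6 - 2*4))*(-240) = (-8 + sqrt(6 - 8))*(-240) = (-8 + sqrt(-2))*(-240) = (-8 + I*sqrt(2))*(-240) = 1920 - 240*I*sqrt(2)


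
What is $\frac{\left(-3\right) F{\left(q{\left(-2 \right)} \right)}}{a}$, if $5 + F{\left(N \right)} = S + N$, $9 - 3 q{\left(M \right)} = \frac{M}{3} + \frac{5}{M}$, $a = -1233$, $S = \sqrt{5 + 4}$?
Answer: $\frac{37}{7398} \approx 0.0050014$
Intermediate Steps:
$S = 3$ ($S = \sqrt{9} = 3$)
$q{\left(M \right)} = 3 - \frac{5}{3 M} - \frac{M}{9}$ ($q{\left(M \right)} = 3 - \frac{\frac{M}{3} + \frac{5}{M}}{3} = 3 - \frac{\frac{5}{M} + \frac{M}{3}}{3} = 3 - \left(\frac{M}{9} + \frac{5}{3 M}\right) = 3 - \frac{5}{3 M} - \frac{M}{9}$)
$F{\left(N \right)} = -2 + N$ ($F{\left(N \right)} = -5 + \left(3 + N\right) = -2 + N$)
$\frac{\left(-3\right) F{\left(q{\left(-2 \right)} \right)}}{a} = \frac{\left(-3\right) \left(-2 - \left(- \frac{29}{9} - \frac{5}{6}\right)\right)}{-1233} = - 3 \left(-2 + \left(3 - - \frac{5}{6} + \frac{2}{9}\right)\right) \left(- \frac{1}{1233}\right) = - 3 \left(-2 + \left(3 + \frac{5}{6} + \frac{2}{9}\right)\right) \left(- \frac{1}{1233}\right) = - 3 \left(-2 + \frac{73}{18}\right) \left(- \frac{1}{1233}\right) = \left(-3\right) \frac{37}{18} \left(- \frac{1}{1233}\right) = \left(- \frac{37}{6}\right) \left(- \frac{1}{1233}\right) = \frac{37}{7398}$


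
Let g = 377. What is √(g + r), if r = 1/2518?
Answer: √2390304666/2518 ≈ 19.417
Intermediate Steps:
r = 1/2518 ≈ 0.00039714
√(g + r) = √(377 + 1/2518) = √(949287/2518) = √2390304666/2518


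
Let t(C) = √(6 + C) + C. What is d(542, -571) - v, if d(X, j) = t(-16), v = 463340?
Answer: -463356 + I*√10 ≈ -4.6336e+5 + 3.1623*I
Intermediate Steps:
t(C) = C + √(6 + C)
d(X, j) = -16 + I*√10 (d(X, j) = -16 + √(6 - 16) = -16 + √(-10) = -16 + I*√10)
d(542, -571) - v = (-16 + I*√10) - 1*463340 = (-16 + I*√10) - 463340 = -463356 + I*√10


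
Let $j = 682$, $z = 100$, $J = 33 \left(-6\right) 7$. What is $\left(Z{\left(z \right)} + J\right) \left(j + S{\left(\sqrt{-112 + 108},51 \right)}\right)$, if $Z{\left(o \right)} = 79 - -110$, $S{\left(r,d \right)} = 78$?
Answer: $-909720$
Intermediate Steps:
$J = -1386$ ($J = \left(-198\right) 7 = -1386$)
$Z{\left(o \right)} = 189$ ($Z{\left(o \right)} = 79 + 110 = 189$)
$\left(Z{\left(z \right)} + J\right) \left(j + S{\left(\sqrt{-112 + 108},51 \right)}\right) = \left(189 - 1386\right) \left(682 + 78\right) = \left(-1197\right) 760 = -909720$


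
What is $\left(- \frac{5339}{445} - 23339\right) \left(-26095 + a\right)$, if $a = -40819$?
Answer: $\frac{695316355316}{445} \approx 1.5625 \cdot 10^{9}$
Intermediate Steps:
$\left(- \frac{5339}{445} - 23339\right) \left(-26095 + a\right) = \left(- \frac{5339}{445} - 23339\right) \left(-26095 - 40819\right) = \left(\left(-5339\right) \frac{1}{445} - 23339\right) \left(-66914\right) = \left(- \frac{5339}{445} - 23339\right) \left(-66914\right) = \left(- \frac{10391194}{445}\right) \left(-66914\right) = \frac{695316355316}{445}$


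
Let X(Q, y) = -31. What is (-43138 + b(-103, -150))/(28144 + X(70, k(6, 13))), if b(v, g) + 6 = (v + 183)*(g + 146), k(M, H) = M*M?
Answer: -14488/9371 ≈ -1.5460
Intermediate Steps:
k(M, H) = M²
b(v, g) = -6 + (146 + g)*(183 + v) (b(v, g) = -6 + (v + 183)*(g + 146) = -6 + (183 + v)*(146 + g) = -6 + (146 + g)*(183 + v))
(-43138 + b(-103, -150))/(28144 + X(70, k(6, 13))) = (-43138 + (26712 + 146*(-103) + 183*(-150) - 150*(-103)))/(28144 - 31) = (-43138 + (26712 - 15038 - 27450 + 15450))/28113 = (-43138 - 326)*(1/28113) = -43464*1/28113 = -14488/9371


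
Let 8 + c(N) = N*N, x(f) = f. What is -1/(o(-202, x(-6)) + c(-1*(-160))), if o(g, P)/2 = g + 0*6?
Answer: -1/25188 ≈ -3.9701e-5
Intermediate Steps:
c(N) = -8 + N² (c(N) = -8 + N*N = -8 + N²)
o(g, P) = 2*g (o(g, P) = 2*(g + 0*6) = 2*(g + 0) = 2*g)
-1/(o(-202, x(-6)) + c(-1*(-160))) = -1/(2*(-202) + (-8 + (-1*(-160))²)) = -1/(-404 + (-8 + 160²)) = -1/(-404 + (-8 + 25600)) = -1/(-404 + 25592) = -1/25188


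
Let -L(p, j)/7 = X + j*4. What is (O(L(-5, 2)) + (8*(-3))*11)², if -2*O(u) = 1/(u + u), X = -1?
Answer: 2677338049/38416 ≈ 69693.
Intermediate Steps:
L(p, j) = 7 - 28*j (L(p, j) = -7*(-1 + j*4) = -7*(-1 + 4*j) = 7 - 28*j)
O(u) = -1/(4*u) (O(u) = -1/(2*(u + u)) = -1/(2*u)/2 = -1/(4*u))
(O(L(-5, 2)) + (8*(-3))*11)² = (-1/(4*(7 - 28*2)) + (8*(-3))*11)² = (-1/(4*(7 - 56)) - 24*11)² = (-¼/(-49) - 264)² = (-¼*(-1/49) - 264)² = (1/196 - 264)² = (-51743/196)² = 2677338049/38416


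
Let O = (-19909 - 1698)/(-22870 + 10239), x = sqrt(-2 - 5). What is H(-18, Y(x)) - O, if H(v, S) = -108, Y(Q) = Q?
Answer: -81515/743 ≈ -109.71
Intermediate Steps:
x = I*sqrt(7) (x = sqrt(-7) = I*sqrt(7) ≈ 2.6458*I)
O = 1271/743 (O = -21607/(-12631) = -21607*(-1/12631) = 1271/743 ≈ 1.7106)
H(-18, Y(x)) - O = -108 - 1*1271/743 = -108 - 1271/743 = -81515/743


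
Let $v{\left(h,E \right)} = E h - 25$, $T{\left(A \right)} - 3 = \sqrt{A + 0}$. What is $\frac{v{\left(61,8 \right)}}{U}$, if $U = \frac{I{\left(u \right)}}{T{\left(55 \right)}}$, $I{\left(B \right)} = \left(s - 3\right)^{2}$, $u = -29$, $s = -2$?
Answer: $\frac{1389}{25} + \frac{463 \sqrt{55}}{25} \approx 192.91$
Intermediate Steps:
$T{\left(A \right)} = 3 + \sqrt{A}$ ($T{\left(A \right)} = 3 + \sqrt{A + 0} = 3 + \sqrt{A}$)
$I{\left(B \right)} = 25$ ($I{\left(B \right)} = \left(-2 - 3\right)^{2} = \left(-5\right)^{2} = 25$)
$v{\left(h,E \right)} = -25 + E h$
$U = \frac{25}{3 + \sqrt{55}} \approx 2.4001$
$\frac{v{\left(61,8 \right)}}{U} = \frac{-25 + 8 \cdot 61}{- \frac{75}{46} + \frac{25 \sqrt{55}}{46}} = \frac{-25 + 488}{- \frac{75}{46} + \frac{25 \sqrt{55}}{46}} = \frac{463}{- \frac{75}{46} + \frac{25 \sqrt{55}}{46}}$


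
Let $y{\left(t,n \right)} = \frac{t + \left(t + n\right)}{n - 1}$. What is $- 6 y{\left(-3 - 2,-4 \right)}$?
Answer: $- \frac{84}{5} \approx -16.8$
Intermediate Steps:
$y{\left(t,n \right)} = \frac{n + 2 t}{-1 + n}$ ($y{\left(t,n \right)} = \frac{t + \left(n + t\right)}{-1 + n} = \frac{n + 2 t}{-1 + n}$)
$- 6 y{\left(-3 - 2,-4 \right)} = - 6 \frac{-4 + 2 \left(-3 - 2\right)}{-1 - 4} = - 6 \frac{-4 + 2 \left(-3 - 2\right)}{-5} = - 6 \left(- \frac{-4 + 2 \left(-5\right)}{5}\right) = - 6 \left(- \frac{-4 - 10}{5}\right) = - 6 \left(\left(- \frac{1}{5}\right) \left(-14\right)\right) = \left(-6\right) \frac{14}{5} = - \frac{84}{5}$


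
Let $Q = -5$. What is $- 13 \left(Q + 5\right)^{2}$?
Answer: $0$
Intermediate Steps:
$- 13 \left(Q + 5\right)^{2} = - 13 \left(-5 + 5\right)^{2} = - 13 \cdot 0^{2} = \left(-13\right) 0 = 0$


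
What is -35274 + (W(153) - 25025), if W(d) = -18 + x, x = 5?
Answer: -60312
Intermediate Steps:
W(d) = -13 (W(d) = -18 + 5 = -13)
-35274 + (W(153) - 25025) = -35274 + (-13 - 25025) = -35274 - 25038 = -60312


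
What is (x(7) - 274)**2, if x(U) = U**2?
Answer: 50625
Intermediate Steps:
(x(7) - 274)**2 = (7**2 - 274)**2 = (49 - 274)**2 = (-225)**2 = 50625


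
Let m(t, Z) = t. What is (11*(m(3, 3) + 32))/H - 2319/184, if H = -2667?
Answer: -893659/70104 ≈ -12.748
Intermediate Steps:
(11*(m(3, 3) + 32))/H - 2319/184 = (11*(3 + 32))/(-2667) - 2319/184 = (11*35)*(-1/2667) - 2319*1/184 = 385*(-1/2667) - 2319/184 = -55/381 - 2319/184 = -893659/70104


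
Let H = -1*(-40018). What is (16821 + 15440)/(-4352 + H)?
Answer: 32261/35666 ≈ 0.90453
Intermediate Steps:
H = 40018
(16821 + 15440)/(-4352 + H) = (16821 + 15440)/(-4352 + 40018) = 32261/35666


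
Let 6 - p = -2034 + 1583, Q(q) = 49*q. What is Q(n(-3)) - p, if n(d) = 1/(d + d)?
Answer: -2791/6 ≈ -465.17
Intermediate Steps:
n(d) = 1/(2*d)
p = 457 (p = 6 - (-2034 + 1583) = 6 - 1*(-451) = 6 + 451 = 457)
Q(n(-3)) - p = 49*((½)/(-3)) - 1*457 = 49*((½)*(-⅓)) - 457 = 49*(-⅙) - 457 = -49/6 - 457 = -2791/6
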